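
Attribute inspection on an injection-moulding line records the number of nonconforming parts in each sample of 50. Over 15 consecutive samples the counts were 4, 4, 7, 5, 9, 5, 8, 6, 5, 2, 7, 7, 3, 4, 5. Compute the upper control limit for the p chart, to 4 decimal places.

0.2397

p̄ = Σdᵢ / (k·n) = 81 / (15 × 50) = 0.10800
UCL = p̄ + 3·√(p̄(1−p̄)/n) = 0.10800 + 3 × √(0.10800×0.89200/50) = 0.10800 + 3 × 0.04389 = 0.23968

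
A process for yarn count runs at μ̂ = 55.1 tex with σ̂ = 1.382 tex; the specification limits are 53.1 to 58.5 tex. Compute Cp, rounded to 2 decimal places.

0.65

Cp = (USL − LSL) / (6σ̂) = (58.5 − 53.1) / (6 × 1.382) = 5.4000 / 8.2920 = 0.6512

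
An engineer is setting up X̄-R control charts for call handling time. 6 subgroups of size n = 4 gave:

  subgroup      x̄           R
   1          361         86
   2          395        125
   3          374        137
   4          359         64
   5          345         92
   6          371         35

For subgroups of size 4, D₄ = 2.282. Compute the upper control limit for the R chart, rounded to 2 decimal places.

R̄ = (86 + 125 + 137 + 64 + 92 + 35) / 6 = 539.0000 / 6 = 89.8333
UCL_R = D₄·R̄ = 2.282 × 89.8333 = 204.9997

205.00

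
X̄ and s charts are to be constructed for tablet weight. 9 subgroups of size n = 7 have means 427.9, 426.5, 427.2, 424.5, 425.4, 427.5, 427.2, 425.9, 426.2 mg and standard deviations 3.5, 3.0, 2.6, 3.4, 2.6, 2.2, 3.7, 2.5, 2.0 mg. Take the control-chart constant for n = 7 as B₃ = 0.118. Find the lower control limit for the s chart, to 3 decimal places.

0.334

s̄ = (3.5 + 3.0 + 2.6 + 3.4 + 2.6 + 2.2 + 3.7 + 2.5 + 2.0) / 9 = 2.8333
LCL_s = B₃·s̄ = 0.118 × 2.8333 = 0.3343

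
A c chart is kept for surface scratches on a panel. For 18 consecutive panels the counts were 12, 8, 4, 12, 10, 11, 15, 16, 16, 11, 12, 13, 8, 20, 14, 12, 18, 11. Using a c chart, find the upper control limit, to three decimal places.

c̄ = (12 + 8 + 4 + 12 + 10 + 11 + 15 + 16 + 16 + 11 + 12 + 13 + 8 + 20 + 14 + 12 + 18 + 11) / 18 = 223 / 18 = 12.3889
UCL = c̄ + 3√c̄ = 12.3889 + 3 × √12.3889 = 12.3889 + 3 × 3.5198 = 22.9482

22.948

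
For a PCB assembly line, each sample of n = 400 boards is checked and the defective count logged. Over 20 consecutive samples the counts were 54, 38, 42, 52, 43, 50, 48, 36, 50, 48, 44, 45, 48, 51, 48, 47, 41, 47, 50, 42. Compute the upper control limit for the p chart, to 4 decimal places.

p̄ = Σdᵢ / (k·n) = 924 / (20 × 400) = 0.11550
UCL = p̄ + 3·√(p̄(1−p̄)/n) = 0.11550 + 3 × √(0.11550×0.88450/400) = 0.11550 + 3 × 0.01598 = 0.16344

0.1634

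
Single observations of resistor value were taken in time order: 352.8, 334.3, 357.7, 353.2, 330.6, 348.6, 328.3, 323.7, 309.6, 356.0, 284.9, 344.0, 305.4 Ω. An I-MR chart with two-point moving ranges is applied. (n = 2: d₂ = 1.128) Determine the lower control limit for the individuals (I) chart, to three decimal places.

X̄ = (352.8 + 334.3 + 357.7 + 353.2 + 330.6 + 348.6 + 328.3 + 323.7 + 309.6 + 356.0 + 284.9 + 344.0 + 305.4) / 13 = 333.0077
Moving ranges: 18.5, 23.4, 4.5, 22.6, 18.0, 20.3, 4.6, 14.1, 46.4, 71.1, 59.1, 38.6; M̄R̄ = 341.2000 / 12 = 28.4333
LCL = X̄ − 3·M̄R̄/d₂ = 333.0077 − 3 × 28.4333 / 1.128 = 257.3871

257.387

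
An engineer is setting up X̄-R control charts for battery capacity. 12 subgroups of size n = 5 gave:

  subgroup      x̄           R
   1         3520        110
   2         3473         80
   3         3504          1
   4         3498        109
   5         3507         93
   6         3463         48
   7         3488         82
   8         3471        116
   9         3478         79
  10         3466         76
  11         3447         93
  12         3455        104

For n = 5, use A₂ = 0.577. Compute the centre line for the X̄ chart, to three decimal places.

X̄̄ = (3520 + 3473 + 3504 + 3498 + 3507 + 3463 + 3488 + 3471 + 3478 + 3466 + 3447 + 3455) / 12 = 41770.0000 / 12 = 3480.8333
CL = X̄̄ = 3480.8333

3480.833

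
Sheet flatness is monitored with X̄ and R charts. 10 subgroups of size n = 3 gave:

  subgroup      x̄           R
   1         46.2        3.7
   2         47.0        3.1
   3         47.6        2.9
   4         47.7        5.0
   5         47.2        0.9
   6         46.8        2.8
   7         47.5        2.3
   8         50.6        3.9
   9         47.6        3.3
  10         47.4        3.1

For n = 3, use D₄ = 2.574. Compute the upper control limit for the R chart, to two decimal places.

R̄ = (3.7 + 3.1 + 2.9 + 5.0 + 0.9 + 2.8 + 2.3 + 3.9 + 3.3 + 3.1) / 10 = 31.0000 / 10 = 3.1000
UCL_R = D₄·R̄ = 2.574 × 3.1000 = 7.9794

7.98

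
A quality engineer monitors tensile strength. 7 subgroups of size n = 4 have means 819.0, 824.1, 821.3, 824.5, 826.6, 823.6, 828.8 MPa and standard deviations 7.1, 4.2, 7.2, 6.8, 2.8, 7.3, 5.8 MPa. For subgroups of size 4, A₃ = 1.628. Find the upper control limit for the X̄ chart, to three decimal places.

833.568

X̄̄ = (819.0 + 824.1 + 821.3 + 824.5 + 826.6 + 823.6 + 828.8) / 7 = 823.9857
s̄ = (7.1 + 4.2 + 7.2 + 6.8 + 2.8 + 7.3 + 5.8) / 7 = 5.8857
UCL = X̄̄ + A₃·s̄ = 823.9857 + 1.628 × 5.8857 = 833.5677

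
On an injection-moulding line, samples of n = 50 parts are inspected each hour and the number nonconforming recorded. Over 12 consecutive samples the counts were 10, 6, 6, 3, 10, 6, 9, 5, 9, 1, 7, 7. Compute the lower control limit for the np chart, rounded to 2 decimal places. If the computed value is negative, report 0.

p̄ = Σdᵢ / (k·n) = 79 / (12 × 50) = 0.13167
LCL = np̄ − 3·√(np̄(1−p̄)) = 6.5833 − 3 × 2.3909 = -0.5894 → 0 (negative, so LCL = 0)

0.00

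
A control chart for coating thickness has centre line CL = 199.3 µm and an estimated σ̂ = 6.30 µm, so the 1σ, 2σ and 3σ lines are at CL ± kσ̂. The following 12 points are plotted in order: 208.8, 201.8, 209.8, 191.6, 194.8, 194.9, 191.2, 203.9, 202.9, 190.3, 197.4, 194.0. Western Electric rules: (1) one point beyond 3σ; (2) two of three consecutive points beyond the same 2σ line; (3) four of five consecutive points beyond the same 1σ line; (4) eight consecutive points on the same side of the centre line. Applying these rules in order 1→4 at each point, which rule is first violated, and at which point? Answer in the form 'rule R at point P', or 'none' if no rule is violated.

none

Zone of each point (C = within 1σ̂, B = 1σ̂–2σ̂, A = 2σ̂–3σ̂, * = beyond 3σ̂; sign = side of CL): 1:+B, 2:+C, 3:+B, 4:-B, 5:-C, 6:-C, 7:-B, 8:+C, 9:+C, 10:-B, 11:-C, 12:-C
No rule fires across all 12 points.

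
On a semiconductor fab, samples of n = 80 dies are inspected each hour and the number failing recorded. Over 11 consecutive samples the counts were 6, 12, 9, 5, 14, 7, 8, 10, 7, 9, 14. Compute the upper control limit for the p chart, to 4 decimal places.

p̄ = Σdᵢ / (k·n) = 101 / (11 × 80) = 0.11477
UCL = p̄ + 3·√(p̄(1−p̄)/n) = 0.11477 + 3 × √(0.11477×0.88523/80) = 0.11477 + 3 × 0.03564 = 0.22168

0.2217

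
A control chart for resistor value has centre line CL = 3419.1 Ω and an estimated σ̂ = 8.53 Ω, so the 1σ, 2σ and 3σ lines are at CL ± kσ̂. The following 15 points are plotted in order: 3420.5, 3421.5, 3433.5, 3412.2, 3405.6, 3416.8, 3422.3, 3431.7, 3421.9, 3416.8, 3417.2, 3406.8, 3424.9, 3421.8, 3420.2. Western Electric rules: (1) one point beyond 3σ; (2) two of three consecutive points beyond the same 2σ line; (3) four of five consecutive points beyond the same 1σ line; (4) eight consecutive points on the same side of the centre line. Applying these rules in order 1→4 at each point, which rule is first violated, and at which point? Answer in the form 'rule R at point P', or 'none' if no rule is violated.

none

Zone of each point (C = within 1σ̂, B = 1σ̂–2σ̂, A = 2σ̂–3σ̂, * = beyond 3σ̂; sign = side of CL): 1:+C, 2:+C, 3:+B, 4:-C, 5:-B, 6:-C, 7:+C, 8:+B, 9:+C, 10:-C, 11:-C, 12:-B, 13:+C, 14:+C, 15:+C
No rule fires across all 15 points.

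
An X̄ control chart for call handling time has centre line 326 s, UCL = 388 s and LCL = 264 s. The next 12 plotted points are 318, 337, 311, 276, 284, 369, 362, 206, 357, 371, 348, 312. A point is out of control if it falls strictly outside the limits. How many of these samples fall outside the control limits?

Compare each point to [264, 388]: sample 8 = 206 < LCL.

1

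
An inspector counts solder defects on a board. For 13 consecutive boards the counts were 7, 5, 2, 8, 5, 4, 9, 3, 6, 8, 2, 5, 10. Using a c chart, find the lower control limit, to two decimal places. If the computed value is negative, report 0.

c̄ = (7 + 5 + 2 + 8 + 5 + 4 + 9 + 3 + 6 + 8 + 2 + 5 + 10) / 13 = 74 / 13 = 5.6923
LCL = c̄ − 3√c̄ = 5.6923 − 3 × 2.3859 = -1.4653 → 0 (cannot be negative)

0.00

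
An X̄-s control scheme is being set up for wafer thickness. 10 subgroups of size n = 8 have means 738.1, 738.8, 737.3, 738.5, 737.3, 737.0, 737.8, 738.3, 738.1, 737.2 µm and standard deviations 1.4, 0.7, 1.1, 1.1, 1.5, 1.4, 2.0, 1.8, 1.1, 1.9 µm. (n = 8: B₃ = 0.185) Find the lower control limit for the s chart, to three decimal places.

s̄ = (1.4 + 0.7 + 1.1 + 1.1 + 1.5 + 1.4 + 2.0 + 1.8 + 1.1 + 1.9) / 10 = 1.4000
LCL_s = B₃·s̄ = 0.185 × 1.4000 = 0.2590

0.259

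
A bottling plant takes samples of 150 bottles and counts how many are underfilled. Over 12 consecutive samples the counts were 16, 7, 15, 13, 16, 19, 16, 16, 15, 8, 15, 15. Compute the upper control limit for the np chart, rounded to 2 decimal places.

25.02

p̄ = Σdᵢ / (k·n) = 171 / (12 × 150) = 0.09500
UCL = np̄ + 3·√(np̄(1−p̄)) = 14.2500 + 3 × √(14.2500×0.90500) = 14.2500 + 3 × 3.5911 = 25.0234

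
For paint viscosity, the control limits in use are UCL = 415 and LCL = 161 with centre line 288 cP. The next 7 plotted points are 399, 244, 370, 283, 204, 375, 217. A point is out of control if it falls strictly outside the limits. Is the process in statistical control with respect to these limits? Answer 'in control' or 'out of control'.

in control

All 7 points lie within [161, 415].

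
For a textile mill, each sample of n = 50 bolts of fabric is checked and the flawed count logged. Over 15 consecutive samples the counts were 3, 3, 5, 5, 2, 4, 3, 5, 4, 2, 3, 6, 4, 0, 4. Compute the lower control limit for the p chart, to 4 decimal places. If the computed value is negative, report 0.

p̄ = Σdᵢ / (k·n) = 53 / (15 × 50) = 0.07067
LCL = p̄ − 3·√(p̄(1−p̄)/n) = 0.07067 − 3 × 0.03624 = -0.03806 → 0 (negative, so LCL = 0)

0.0000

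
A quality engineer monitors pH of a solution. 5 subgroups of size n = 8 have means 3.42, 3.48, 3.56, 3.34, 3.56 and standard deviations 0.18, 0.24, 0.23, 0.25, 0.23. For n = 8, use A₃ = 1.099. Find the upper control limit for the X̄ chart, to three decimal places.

X̄̄ = (3.42 + 3.48 + 3.56 + 3.34 + 3.56) / 5 = 3.4720
s̄ = (0.18 + 0.24 + 0.23 + 0.25 + 0.23) / 5 = 0.2260
UCL = X̄̄ + A₃·s̄ = 3.4720 + 1.099 × 0.2260 = 3.7204

3.720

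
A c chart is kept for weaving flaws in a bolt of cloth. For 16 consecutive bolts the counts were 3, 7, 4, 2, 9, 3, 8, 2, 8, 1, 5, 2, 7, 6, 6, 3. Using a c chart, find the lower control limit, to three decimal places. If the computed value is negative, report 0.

0.000

c̄ = (3 + 7 + 4 + 2 + 9 + 3 + 8 + 2 + 8 + 1 + 5 + 2 + 7 + 6 + 6 + 3) / 16 = 76 / 16 = 4.7500
LCL = c̄ − 3√c̄ = 4.7500 − 3 × 2.1794 = -1.7883 → 0 (cannot be negative)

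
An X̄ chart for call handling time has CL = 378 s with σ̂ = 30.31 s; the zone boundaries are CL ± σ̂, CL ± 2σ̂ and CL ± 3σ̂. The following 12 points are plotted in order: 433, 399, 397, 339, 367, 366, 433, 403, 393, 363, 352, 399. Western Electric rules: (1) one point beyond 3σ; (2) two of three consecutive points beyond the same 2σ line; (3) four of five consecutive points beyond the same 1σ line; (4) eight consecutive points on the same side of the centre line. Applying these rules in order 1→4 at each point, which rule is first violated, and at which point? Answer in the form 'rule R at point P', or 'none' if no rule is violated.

none

Zone of each point (C = within 1σ̂, B = 1σ̂–2σ̂, A = 2σ̂–3σ̂, * = beyond 3σ̂; sign = side of CL): 1:+B, 2:+C, 3:+C, 4:-B, 5:-C, 6:-C, 7:+B, 8:+C, 9:+C, 10:-C, 11:-C, 12:+C
No rule fires across all 12 points.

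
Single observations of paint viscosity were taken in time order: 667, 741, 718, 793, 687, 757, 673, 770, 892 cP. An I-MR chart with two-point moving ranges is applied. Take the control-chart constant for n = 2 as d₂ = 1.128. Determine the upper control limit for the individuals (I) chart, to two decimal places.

960.65

X̄ = (667 + 741 + 718 + 793 + 687 + 757 + 673 + 770 + 892) / 9 = 744.2222
Moving ranges: 74, 23, 75, 106, 70, 84, 97, 122; M̄R̄ = 651.0000 / 8 = 81.3750
UCL = X̄ + 3·M̄R̄/d₂ = 744.2222 + 3 × 81.3750 / 1.128 = 960.6451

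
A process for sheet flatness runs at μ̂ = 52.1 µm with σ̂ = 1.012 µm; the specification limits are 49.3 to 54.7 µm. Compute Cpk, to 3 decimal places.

Cpu = (USL − μ̂) / (3σ̂) = (54.7 − 52.1) / (3 × 1.012) = 0.8564; Cpl = (μ̂ − LSL) / (3σ̂) = (52.1 − 49.3) / (3 × 1.012) = 0.9223; Cpk = min(Cpu, Cpl) = 0.8564

0.856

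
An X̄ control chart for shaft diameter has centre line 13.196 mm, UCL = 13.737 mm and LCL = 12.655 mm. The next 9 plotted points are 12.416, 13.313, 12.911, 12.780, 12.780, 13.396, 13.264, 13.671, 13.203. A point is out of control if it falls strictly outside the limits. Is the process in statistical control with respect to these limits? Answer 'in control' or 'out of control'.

Compare each point to [12.655, 13.737]: sample 1 = 12.416 < LCL.

out of control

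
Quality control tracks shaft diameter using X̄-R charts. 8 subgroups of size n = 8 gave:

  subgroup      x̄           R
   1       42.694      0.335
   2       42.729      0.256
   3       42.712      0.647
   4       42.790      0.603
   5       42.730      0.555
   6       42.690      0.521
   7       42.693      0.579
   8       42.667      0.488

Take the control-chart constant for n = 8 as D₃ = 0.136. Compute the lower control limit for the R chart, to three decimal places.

R̄ = (0.335 + 0.256 + 0.647 + 0.603 + 0.555 + 0.521 + 0.579 + 0.488) / 8 = 3.9840 / 8 = 0.4980
LCL_R = D₃·R̄ = 0.136 × 0.4980 = 0.0677

0.068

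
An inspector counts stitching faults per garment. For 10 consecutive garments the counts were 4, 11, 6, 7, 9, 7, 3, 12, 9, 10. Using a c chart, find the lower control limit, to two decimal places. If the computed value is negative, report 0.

c̄ = (4 + 11 + 6 + 7 + 9 + 7 + 3 + 12 + 9 + 10) / 10 = 78 / 10 = 7.8000
LCL = c̄ − 3√c̄ = 7.8000 − 3 × 2.7928 = -0.5785 → 0 (cannot be negative)

0.00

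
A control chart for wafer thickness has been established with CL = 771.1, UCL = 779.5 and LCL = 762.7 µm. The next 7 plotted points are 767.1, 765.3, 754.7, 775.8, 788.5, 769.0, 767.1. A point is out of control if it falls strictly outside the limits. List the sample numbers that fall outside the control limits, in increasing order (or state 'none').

3, 5

Compare each point to [762.7, 779.5]: sample 3 = 754.7 < LCL; sample 5 = 788.5 > UCL.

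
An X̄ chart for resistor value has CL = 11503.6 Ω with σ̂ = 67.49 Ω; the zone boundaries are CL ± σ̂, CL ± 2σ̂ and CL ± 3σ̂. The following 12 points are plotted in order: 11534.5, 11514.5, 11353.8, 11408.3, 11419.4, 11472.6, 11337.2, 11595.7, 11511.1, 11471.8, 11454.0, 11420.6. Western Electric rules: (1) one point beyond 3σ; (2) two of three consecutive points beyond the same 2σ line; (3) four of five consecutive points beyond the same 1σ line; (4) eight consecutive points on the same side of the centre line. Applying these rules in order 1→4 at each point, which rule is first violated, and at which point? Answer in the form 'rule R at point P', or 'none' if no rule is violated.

rule 3 at point 7

Zone of each point (C = within 1σ̂, B = 1σ̂–2σ̂, A = 2σ̂–3σ̂, * = beyond 3σ̂; sign = side of CL): 1:+C, 2:+C, 3:-A, 4:-B, 5:-B, 6:-C, 7:-A, 8:+B, 9:+C, 10:-C, 11:-C, 12:-B
Rule 3 (four of five consecutive points beyond the same 1σ limit) is satisfied at point 7.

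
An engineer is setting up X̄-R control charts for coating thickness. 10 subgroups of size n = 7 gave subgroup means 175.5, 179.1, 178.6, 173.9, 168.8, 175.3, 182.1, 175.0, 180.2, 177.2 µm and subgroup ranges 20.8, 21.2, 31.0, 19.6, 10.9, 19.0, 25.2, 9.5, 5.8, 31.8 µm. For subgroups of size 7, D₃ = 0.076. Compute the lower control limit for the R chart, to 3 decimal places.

R̄ = (20.8 + 21.2 + 31.0 + 19.6 + 10.9 + 19.0 + 25.2 + 9.5 + 5.8 + 31.8) / 10 = 194.8000 / 10 = 19.4800
LCL_R = D₃·R̄ = 0.076 × 19.4800 = 1.4805

1.480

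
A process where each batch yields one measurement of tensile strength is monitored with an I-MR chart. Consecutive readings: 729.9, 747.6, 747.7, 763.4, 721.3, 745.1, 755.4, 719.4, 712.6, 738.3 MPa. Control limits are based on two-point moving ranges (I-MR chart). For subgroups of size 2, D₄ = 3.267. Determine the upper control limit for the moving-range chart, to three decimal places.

64.687

Moving ranges: 17.7, 0.1, 15.7, 42.1, 23.8, 10.3, 36.0, 6.8, 25.7; M̄R̄ = 178.2000 / 9 = 19.8000
UCL_MR = D₄·M̄R̄ = 3.267 × 19.8000 = 64.6866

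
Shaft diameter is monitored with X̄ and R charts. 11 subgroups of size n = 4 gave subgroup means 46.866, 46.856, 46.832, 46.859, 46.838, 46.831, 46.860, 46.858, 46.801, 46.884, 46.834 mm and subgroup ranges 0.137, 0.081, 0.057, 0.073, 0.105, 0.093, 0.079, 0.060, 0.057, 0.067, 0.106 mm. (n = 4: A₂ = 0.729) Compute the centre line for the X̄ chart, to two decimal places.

46.85

X̄̄ = (46.866 + 46.856 + 46.832 + 46.859 + 46.838 + 46.831 + 46.860 + 46.858 + 46.801 + 46.884 + 46.834) / 11 = 515.3190 / 11 = 46.8472
CL = X̄̄ = 46.8472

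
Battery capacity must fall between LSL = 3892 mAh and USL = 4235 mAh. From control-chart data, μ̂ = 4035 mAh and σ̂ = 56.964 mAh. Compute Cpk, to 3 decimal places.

Cpu = (USL − μ̂) / (3σ̂) = (4235 − 4035) / (3 × 56.964) = 1.1703; Cpl = (μ̂ − LSL) / (3σ̂) = (4035 − 3892) / (3 × 56.964) = 0.8368; Cpk = min(Cpu, Cpl) = 0.8368

0.837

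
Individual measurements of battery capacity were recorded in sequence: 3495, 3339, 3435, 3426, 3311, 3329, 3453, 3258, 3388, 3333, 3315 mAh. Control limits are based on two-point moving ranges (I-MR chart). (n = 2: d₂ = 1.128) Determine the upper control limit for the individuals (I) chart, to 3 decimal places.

3614.708

X̄ = (3495 + 3339 + 3435 + 3426 + 3311 + 3329 + 3453 + 3258 + 3388 + 3333 + 3315) / 11 = 3371.0909
Moving ranges: 156, 96, 9, 115, 18, 124, 195, 130, 55, 18; M̄R̄ = 916.0000 / 10 = 91.6000
UCL = X̄ + 3·M̄R̄/d₂ = 3371.0909 + 3 × 91.6000 / 1.128 = 3614.7079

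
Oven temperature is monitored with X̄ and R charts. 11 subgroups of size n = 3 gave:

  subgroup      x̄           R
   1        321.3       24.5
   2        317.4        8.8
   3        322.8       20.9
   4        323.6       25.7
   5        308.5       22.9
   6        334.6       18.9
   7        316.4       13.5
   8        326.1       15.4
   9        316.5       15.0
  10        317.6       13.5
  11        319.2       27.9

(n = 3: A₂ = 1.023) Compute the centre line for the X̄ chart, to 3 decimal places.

X̄̄ = (321.3 + 317.4 + 322.8 + 323.6 + 308.5 + 334.6 + 316.4 + 326.1 + 316.5 + 317.6 + 319.2) / 11 = 3524.0000 / 11 = 320.3636
CL = X̄̄ = 320.3636

320.364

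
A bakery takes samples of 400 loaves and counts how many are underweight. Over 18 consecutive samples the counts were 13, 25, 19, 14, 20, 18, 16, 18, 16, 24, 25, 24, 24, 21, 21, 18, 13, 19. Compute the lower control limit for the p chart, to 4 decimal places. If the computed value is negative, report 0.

0.0162

p̄ = Σdᵢ / (k·n) = 348 / (18 × 400) = 0.04833
LCL = p̄ − 3·√(p̄(1−p̄)/n) = 0.04833 − 3 × 0.01072 = 0.01616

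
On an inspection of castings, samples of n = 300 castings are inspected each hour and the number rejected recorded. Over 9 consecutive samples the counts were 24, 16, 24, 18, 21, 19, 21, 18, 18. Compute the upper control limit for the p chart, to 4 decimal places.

0.1094

p̄ = Σdᵢ / (k·n) = 179 / (9 × 300) = 0.06630
UCL = p̄ + 3·√(p̄(1−p̄)/n) = 0.06630 + 3 × √(0.06630×0.93370/300) = 0.06630 + 3 × 0.01436 = 0.10939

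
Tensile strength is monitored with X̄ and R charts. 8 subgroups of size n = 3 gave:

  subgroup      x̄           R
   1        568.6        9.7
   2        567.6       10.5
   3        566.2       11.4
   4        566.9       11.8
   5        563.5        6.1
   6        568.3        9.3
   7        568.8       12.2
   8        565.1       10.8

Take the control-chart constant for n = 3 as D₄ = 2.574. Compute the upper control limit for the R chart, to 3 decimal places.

R̄ = (9.7 + 10.5 + 11.4 + 11.8 + 6.1 + 9.3 + 12.2 + 10.8) / 8 = 81.8000 / 8 = 10.2250
UCL_R = D₄·R̄ = 2.574 × 10.2250 = 26.3191

26.319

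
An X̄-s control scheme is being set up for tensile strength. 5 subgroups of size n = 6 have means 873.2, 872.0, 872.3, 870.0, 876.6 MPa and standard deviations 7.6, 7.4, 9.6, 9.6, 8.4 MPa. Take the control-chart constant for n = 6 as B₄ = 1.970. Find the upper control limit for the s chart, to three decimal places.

s̄ = (7.6 + 7.4 + 9.6 + 9.6 + 8.4) / 5 = 8.5200
UCL_s = B₄·s̄ = 1.970 × 8.5200 = 16.7844

16.784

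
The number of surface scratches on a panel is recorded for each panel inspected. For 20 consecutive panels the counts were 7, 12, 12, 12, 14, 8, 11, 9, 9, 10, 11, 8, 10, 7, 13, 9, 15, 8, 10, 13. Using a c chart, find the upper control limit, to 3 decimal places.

c̄ = (7 + 12 + 12 + 12 + 14 + 8 + 11 + 9 + 9 + 10 + 11 + 8 + 10 + 7 + 13 + 9 + 15 + 8 + 10 + 13) / 20 = 208 / 20 = 10.4000
UCL = c̄ + 3√c̄ = 10.4000 + 3 × √10.4000 = 10.4000 + 3 × 3.2249 = 20.0747

20.075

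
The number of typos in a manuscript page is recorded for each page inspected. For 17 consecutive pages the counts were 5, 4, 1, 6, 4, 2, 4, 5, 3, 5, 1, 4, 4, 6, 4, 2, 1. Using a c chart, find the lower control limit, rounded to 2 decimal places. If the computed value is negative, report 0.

c̄ = (5 + 4 + 1 + 6 + 4 + 2 + 4 + 5 + 3 + 5 + 1 + 4 + 4 + 6 + 4 + 2 + 1) / 17 = 61 / 17 = 3.5882
LCL = c̄ − 3√c̄ = 3.5882 − 3 × 1.8943 = -2.0946 → 0 (cannot be negative)

0.00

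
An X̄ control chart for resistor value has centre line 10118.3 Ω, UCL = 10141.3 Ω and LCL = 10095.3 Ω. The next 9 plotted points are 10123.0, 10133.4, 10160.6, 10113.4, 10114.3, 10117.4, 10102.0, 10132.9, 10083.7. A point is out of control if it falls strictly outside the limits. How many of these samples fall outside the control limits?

Compare each point to [10095.3, 10141.3]: sample 3 = 10160.6 > UCL; sample 9 = 10083.7 < LCL.

2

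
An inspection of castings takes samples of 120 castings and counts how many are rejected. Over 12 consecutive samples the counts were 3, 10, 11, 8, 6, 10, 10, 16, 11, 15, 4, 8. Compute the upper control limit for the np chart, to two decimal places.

p̄ = Σdᵢ / (k·n) = 112 / (12 × 120) = 0.07778
UCL = np̄ + 3·√(np̄(1−p̄)) = 9.3333 + 3 × √(9.3333×0.92222) = 9.3333 + 3 × 2.9338 = 18.1348

18.13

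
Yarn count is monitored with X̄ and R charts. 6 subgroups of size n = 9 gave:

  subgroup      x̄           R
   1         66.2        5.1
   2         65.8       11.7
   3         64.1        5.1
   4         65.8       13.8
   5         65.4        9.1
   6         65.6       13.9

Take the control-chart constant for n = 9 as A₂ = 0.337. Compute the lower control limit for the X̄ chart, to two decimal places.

62.19

X̄̄ = (66.2 + 65.8 + 64.1 + 65.8 + 65.4 + 65.6) / 6 = 392.9000 / 6 = 65.4833
R̄ = (5.1 + 11.7 + 5.1 + 13.8 + 9.1 + 13.9) / 6 = 58.7000 / 6 = 9.7833
LCL = X̄̄ − A₂·R̄ = 65.4833 − 0.337 × 9.7833 = 62.1864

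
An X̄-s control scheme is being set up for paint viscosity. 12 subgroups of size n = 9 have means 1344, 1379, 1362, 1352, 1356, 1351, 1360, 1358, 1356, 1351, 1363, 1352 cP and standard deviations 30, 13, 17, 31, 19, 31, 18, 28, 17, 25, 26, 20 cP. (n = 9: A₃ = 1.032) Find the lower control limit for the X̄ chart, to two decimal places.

X̄̄ = (1344 + 1379 + 1362 + 1352 + 1356 + 1351 + 1360 + 1358 + 1356 + 1351 + 1363 + 1352) / 12 = 1357.0000
s̄ = (30 + 13 + 17 + 31 + 19 + 31 + 18 + 28 + 17 + 25 + 26 + 20) / 12 = 22.9167
LCL = X̄̄ − A₃·s̄ = 1357.0000 − 1.032 × 22.9167 = 1333.3500

1333.35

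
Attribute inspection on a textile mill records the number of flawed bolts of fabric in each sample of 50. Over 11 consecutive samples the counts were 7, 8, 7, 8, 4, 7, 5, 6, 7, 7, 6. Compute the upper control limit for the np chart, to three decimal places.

p̄ = Σdᵢ / (k·n) = 72 / (11 × 50) = 0.13091
UCL = np̄ + 3·√(np̄(1−p̄)) = 6.5455 + 3 × √(6.5455×0.86909) = 6.5455 + 3 × 2.3851 = 13.7007

13.701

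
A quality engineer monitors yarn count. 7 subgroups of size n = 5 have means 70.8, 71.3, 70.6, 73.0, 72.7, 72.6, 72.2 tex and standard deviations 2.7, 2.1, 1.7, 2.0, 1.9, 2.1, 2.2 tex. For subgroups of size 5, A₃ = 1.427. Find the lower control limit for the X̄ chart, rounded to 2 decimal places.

68.89

X̄̄ = (70.8 + 71.3 + 70.6 + 73.0 + 72.7 + 72.6 + 72.2) / 7 = 71.8857
s̄ = (2.7 + 2.1 + 1.7 + 2.0 + 1.9 + 2.1 + 2.2) / 7 = 2.1000
LCL = X̄̄ − A₃·s̄ = 71.8857 − 1.427 × 2.1000 = 68.8890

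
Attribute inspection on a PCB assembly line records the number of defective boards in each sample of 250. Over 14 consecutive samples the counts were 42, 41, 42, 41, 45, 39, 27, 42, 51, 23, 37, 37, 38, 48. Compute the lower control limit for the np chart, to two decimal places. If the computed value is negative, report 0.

22.20

p̄ = Σdᵢ / (k·n) = 553 / (14 × 250) = 0.15800
LCL = np̄ − 3·√(np̄(1−p̄)) = 39.5000 − 3 × 5.7671 = 22.1988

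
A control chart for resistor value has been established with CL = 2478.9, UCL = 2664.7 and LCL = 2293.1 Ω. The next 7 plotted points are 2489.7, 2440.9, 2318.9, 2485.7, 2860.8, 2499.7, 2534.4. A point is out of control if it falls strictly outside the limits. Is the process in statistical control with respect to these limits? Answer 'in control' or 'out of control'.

Compare each point to [2293.1, 2664.7]: sample 5 = 2860.8 > UCL.

out of control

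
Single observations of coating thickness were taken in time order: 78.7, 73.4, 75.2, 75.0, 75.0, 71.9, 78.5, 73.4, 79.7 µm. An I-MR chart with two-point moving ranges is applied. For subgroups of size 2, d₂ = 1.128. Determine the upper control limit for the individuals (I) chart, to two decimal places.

85.09

X̄ = (78.7 + 73.4 + 75.2 + 75.0 + 75.0 + 71.9 + 78.5 + 73.4 + 79.7) / 9 = 75.6444
Moving ranges: 5.3, 1.8, 0.2, 0.0, 3.1, 6.6, 5.1, 6.3; M̄R̄ = 28.4000 / 8 = 3.5500
UCL = X̄ + 3·M̄R̄/d₂ = 75.6444 + 3 × 3.5500 / 1.128 = 85.0859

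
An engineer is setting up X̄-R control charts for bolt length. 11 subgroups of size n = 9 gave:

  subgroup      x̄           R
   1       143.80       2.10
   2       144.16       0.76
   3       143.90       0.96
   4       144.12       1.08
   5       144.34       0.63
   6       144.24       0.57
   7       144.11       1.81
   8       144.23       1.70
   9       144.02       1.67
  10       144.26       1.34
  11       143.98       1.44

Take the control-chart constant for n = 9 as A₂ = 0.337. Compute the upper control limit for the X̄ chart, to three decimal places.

144.536

X̄̄ = (143.80 + 144.16 + 143.90 + 144.12 + 144.34 + 144.24 + 144.11 + 144.23 + 144.02 + 144.26 + 143.98) / 11 = 1585.1600 / 11 = 144.1055
R̄ = (2.10 + 0.76 + 0.96 + 1.08 + 0.63 + 0.57 + 1.81 + 1.70 + 1.67 + 1.34 + 1.44) / 11 = 14.0600 / 11 = 1.2782
UCL = X̄̄ + A₂·R̄ = 144.1055 + 0.337 × 1.2782 = 144.5362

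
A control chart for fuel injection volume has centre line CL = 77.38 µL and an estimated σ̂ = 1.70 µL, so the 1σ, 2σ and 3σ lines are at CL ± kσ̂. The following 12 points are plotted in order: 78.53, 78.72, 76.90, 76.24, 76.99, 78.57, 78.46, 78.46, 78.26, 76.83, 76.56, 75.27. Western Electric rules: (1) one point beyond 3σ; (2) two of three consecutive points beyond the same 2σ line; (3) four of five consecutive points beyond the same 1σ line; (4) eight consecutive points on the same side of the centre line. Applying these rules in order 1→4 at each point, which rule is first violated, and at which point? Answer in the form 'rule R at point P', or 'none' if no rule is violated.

Zone of each point (C = within 1σ̂, B = 1σ̂–2σ̂, A = 2σ̂–3σ̂, * = beyond 3σ̂; sign = side of CL): 1:+C, 2:+C, 3:-C, 4:-C, 5:-C, 6:+C, 7:+C, 8:+C, 9:+C, 10:-C, 11:-C, 12:-B
No rule fires across all 12 points.

none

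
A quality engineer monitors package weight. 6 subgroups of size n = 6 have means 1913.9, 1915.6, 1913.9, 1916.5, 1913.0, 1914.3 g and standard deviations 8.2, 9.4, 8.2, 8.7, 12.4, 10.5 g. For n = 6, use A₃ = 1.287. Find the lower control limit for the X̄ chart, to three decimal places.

1902.221

X̄̄ = (1913.9 + 1915.6 + 1913.9 + 1916.5 + 1913.0 + 1914.3) / 6 = 1914.5333
s̄ = (8.2 + 9.4 + 8.2 + 8.7 + 12.4 + 10.5) / 6 = 9.5667
LCL = X̄̄ − A₃·s̄ = 1914.5333 − 1.287 × 9.5667 = 1902.2210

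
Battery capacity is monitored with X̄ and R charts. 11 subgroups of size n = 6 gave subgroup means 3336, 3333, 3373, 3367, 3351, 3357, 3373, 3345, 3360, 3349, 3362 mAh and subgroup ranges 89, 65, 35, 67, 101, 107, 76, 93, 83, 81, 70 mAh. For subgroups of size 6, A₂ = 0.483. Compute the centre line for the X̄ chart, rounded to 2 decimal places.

3355.09

X̄̄ = (3336 + 3333 + 3373 + 3367 + 3351 + 3357 + 3373 + 3345 + 3360 + 3349 + 3362) / 11 = 36906.0000 / 11 = 3355.0909
CL = X̄̄ = 3355.0909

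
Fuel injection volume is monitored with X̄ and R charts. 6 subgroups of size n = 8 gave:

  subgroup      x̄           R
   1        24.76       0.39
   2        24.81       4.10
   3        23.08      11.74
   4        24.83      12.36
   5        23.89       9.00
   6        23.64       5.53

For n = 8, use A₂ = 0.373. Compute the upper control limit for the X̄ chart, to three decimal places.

X̄̄ = (24.76 + 24.81 + 23.08 + 24.83 + 23.89 + 23.64) / 6 = 145.0100 / 6 = 24.1683
R̄ = (0.39 + 4.10 + 11.74 + 12.36 + 9.00 + 5.53) / 6 = 43.1200 / 6 = 7.1867
UCL = X̄̄ + A₂·R̄ = 24.1683 + 0.373 × 7.1867 = 26.8490

26.849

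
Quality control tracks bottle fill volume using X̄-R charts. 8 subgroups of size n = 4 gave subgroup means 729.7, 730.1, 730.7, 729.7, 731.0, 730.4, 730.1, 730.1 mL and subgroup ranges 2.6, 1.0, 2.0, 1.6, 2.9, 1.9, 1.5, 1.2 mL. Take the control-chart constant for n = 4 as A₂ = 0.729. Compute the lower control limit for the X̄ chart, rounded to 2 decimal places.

728.89

X̄̄ = (729.7 + 730.1 + 730.7 + 729.7 + 731.0 + 730.4 + 730.1 + 730.1) / 8 = 5841.8000 / 8 = 730.2250
R̄ = (2.6 + 1.0 + 2.0 + 1.6 + 2.9 + 1.9 + 1.5 + 1.2) / 8 = 14.7000 / 8 = 1.8375
LCL = X̄̄ − A₂·R̄ = 730.2250 − 0.729 × 1.8375 = 728.8855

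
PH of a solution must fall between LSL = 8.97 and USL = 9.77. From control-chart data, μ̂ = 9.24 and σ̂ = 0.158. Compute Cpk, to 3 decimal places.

Cpu = (USL − μ̂) / (3σ̂) = (9.77 − 9.24) / (3 × 0.158) = 1.1181; Cpl = (μ̂ − LSL) / (3σ̂) = (9.24 − 8.97) / (3 × 0.158) = 0.5696; Cpk = min(Cpu, Cpl) = 0.5696

0.570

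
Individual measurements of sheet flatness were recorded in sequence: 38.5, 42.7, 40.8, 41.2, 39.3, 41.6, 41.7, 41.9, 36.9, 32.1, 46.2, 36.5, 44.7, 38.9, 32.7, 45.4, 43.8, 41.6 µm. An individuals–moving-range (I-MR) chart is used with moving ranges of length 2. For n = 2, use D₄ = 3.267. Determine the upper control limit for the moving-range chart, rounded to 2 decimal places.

Moving ranges: 4.2, 1.9, 0.4, 1.9, 2.3, 0.1, 0.2, 5.0, 4.8, 14.1, 9.7, 8.2, 5.8, 6.2, 12.7, 1.6, 2.2; M̄R̄ = 81.3000 / 17 = 4.7824
UCL_MR = D₄·M̄R̄ = 3.267 × 4.7824 = 15.6239

15.62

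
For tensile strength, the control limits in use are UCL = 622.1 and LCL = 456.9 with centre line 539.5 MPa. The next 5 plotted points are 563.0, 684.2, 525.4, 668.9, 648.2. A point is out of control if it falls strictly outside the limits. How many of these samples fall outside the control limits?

Compare each point to [456.9, 622.1]: sample 2 = 684.2 > UCL; sample 4 = 668.9 > UCL; sample 5 = 648.2 > UCL.

3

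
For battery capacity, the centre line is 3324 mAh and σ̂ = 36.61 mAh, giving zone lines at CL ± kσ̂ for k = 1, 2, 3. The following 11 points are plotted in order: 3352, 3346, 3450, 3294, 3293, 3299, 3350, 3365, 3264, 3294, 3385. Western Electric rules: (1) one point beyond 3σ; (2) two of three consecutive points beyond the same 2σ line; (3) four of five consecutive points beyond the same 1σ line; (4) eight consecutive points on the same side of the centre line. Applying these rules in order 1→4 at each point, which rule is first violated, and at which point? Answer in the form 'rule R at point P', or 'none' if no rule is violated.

Zone of each point (C = within 1σ̂, B = 1σ̂–2σ̂, A = 2σ̂–3σ̂, * = beyond 3σ̂; sign = side of CL): 1:+C, 2:+C, 3:+*, 4:-C, 5:-C, 6:-C, 7:+C, 8:+B, 9:-B, 10:-C, 11:+B
Rule 1 (one point beyond the 3σ limits) is satisfied at point 3.

rule 1 at point 3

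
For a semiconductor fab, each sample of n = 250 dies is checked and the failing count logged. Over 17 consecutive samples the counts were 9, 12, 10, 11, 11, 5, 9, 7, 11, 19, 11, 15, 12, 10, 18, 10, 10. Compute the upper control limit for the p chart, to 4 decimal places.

p̄ = Σdᵢ / (k·n) = 190 / (17 × 250) = 0.04471
UCL = p̄ + 3·√(p̄(1−p̄)/n) = 0.04471 + 3 × √(0.04471×0.95529/250) = 0.04471 + 3 × 0.01307 = 0.08392

0.0839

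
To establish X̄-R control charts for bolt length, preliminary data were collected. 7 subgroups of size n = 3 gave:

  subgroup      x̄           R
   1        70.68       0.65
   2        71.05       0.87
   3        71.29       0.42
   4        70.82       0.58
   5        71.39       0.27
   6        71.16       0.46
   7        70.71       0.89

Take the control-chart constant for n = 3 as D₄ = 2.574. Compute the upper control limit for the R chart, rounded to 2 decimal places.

1.52

R̄ = (0.65 + 0.87 + 0.42 + 0.58 + 0.27 + 0.46 + 0.89) / 7 = 4.1400 / 7 = 0.5914
UCL_R = D₄·R̄ = 2.574 × 0.5914 = 1.5223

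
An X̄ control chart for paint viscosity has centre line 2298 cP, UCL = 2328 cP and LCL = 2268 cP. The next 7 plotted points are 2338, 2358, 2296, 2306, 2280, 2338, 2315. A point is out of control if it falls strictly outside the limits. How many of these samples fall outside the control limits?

Compare each point to [2268, 2328]: sample 1 = 2338 > UCL; sample 2 = 2358 > UCL; sample 6 = 2338 > UCL.

3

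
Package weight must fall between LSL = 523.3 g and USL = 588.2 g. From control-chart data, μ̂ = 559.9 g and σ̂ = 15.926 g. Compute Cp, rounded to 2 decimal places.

0.68

Cp = (USL − LSL) / (6σ̂) = (588.2 − 523.3) / (6 × 15.926) = 64.9000 / 95.5560 = 0.6792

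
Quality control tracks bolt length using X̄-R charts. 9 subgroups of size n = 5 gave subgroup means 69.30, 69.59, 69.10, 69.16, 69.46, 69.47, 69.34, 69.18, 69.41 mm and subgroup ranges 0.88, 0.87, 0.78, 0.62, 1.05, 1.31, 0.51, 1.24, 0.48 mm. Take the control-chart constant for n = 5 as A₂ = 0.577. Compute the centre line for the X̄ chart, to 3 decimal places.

X̄̄ = (69.30 + 69.59 + 69.10 + 69.16 + 69.46 + 69.47 + 69.34 + 69.18 + 69.41) / 9 = 624.0100 / 9 = 69.3344
CL = X̄̄ = 69.3344

69.334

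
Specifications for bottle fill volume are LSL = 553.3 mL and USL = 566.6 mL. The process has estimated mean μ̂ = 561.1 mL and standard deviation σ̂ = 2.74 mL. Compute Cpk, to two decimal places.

0.67

Cpu = (USL − μ̂) / (3σ̂) = (566.6 − 561.1) / (3 × 2.74) = 0.6691; Cpl = (μ̂ − LSL) / (3σ̂) = (561.1 − 553.3) / (3 × 2.74) = 0.9489; Cpk = min(Cpu, Cpl) = 0.6691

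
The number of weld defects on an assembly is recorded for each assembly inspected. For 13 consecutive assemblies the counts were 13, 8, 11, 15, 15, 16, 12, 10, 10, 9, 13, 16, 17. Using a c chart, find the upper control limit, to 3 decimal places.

23.380

c̄ = (13 + 8 + 11 + 15 + 15 + 16 + 12 + 10 + 10 + 9 + 13 + 16 + 17) / 13 = 165 / 13 = 12.6923
UCL = c̄ + 3√c̄ = 12.6923 + 3 × √12.6923 = 12.6923 + 3 × 3.5626 = 23.3802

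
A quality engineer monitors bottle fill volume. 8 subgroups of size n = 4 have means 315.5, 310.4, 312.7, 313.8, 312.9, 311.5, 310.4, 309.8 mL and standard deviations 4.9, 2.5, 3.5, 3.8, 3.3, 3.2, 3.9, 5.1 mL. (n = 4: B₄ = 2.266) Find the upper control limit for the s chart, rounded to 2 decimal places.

s̄ = (4.9 + 2.5 + 3.5 + 3.8 + 3.3 + 3.2 + 3.9 + 5.1) / 8 = 3.7750
UCL_s = B₄·s̄ = 2.266 × 3.7750 = 8.5541

8.55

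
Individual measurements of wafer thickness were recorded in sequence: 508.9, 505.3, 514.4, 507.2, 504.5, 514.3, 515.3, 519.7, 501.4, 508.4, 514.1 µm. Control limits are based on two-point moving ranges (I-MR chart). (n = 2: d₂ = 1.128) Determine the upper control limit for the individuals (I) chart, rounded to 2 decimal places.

528.62

X̄ = (508.9 + 505.3 + 514.4 + 507.2 + 504.5 + 514.3 + 515.3 + 519.7 + 501.4 + 508.4 + 514.1) / 11 = 510.3182
Moving ranges: 3.6, 9.1, 7.2, 2.7, 9.8, 1.0, 4.4, 18.3, 7.0, 5.7; M̄R̄ = 68.8000 / 10 = 6.8800
UCL = X̄ + 3·M̄R̄/d₂ = 510.3182 + 3 × 6.8800 / 1.128 = 528.6161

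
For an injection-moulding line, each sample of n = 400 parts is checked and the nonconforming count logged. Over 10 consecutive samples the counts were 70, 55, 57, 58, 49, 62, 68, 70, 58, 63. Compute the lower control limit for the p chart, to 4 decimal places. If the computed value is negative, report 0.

0.0986

p̄ = Σdᵢ / (k·n) = 610 / (10 × 400) = 0.15250
LCL = p̄ − 3·√(p̄(1−p̄)/n) = 0.15250 − 3 × 0.01798 = 0.09857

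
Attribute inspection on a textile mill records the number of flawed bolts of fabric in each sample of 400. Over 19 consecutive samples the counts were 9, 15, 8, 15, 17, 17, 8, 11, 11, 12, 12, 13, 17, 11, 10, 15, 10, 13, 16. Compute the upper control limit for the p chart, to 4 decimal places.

p̄ = Σdᵢ / (k·n) = 240 / (19 × 400) = 0.03158
UCL = p̄ + 3·√(p̄(1−p̄)/n) = 0.03158 + 3 × √(0.03158×0.96842/400) = 0.03158 + 3 × 0.00874 = 0.05781

0.0578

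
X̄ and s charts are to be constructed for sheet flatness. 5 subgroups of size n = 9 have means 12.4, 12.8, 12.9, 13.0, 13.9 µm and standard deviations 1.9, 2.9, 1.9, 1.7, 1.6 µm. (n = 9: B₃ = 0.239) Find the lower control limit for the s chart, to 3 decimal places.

s̄ = (1.9 + 2.9 + 1.9 + 1.7 + 1.6) / 5 = 2.0000
LCL_s = B₃·s̄ = 0.239 × 2.0000 = 0.4780

0.478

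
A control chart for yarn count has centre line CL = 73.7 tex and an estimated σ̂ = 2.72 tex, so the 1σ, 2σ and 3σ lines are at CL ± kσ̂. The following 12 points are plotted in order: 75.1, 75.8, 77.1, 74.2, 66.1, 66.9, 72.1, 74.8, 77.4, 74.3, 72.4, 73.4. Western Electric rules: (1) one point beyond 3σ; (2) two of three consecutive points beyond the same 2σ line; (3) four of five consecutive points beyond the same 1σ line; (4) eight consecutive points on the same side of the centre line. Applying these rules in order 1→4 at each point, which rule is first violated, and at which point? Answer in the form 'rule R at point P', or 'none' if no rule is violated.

rule 2 at point 6

Zone of each point (C = within 1σ̂, B = 1σ̂–2σ̂, A = 2σ̂–3σ̂, * = beyond 3σ̂; sign = side of CL): 1:+C, 2:+C, 3:+B, 4:+C, 5:-A, 6:-A, 7:-C, 8:+C, 9:+B, 10:+C, 11:-C, 12:-C
Rule 2 (two of three consecutive points beyond the same 2σ limit) is satisfied at point 6.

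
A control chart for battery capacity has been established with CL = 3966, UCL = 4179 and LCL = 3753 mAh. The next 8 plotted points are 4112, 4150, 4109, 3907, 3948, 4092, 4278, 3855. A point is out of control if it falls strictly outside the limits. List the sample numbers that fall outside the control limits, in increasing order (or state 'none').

7

Compare each point to [3753, 4179]: sample 7 = 4278 > UCL.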